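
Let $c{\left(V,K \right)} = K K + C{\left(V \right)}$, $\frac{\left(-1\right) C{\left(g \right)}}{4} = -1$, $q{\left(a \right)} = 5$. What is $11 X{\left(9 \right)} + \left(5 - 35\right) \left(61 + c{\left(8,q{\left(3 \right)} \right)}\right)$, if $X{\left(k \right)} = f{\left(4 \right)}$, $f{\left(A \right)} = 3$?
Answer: $-2667$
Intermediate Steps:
$C{\left(g \right)} = 4$ ($C{\left(g \right)} = \left(-4\right) \left(-1\right) = 4$)
$X{\left(k \right)} = 3$
$c{\left(V,K \right)} = 4 + K^{2}$ ($c{\left(V,K \right)} = K K + 4 = K^{2} + 4 = 4 + K^{2}$)
$11 X{\left(9 \right)} + \left(5 - 35\right) \left(61 + c{\left(8,q{\left(3 \right)} \right)}\right) = 11 \cdot 3 + \left(5 - 35\right) \left(61 + \left(4 + 5^{2}\right)\right) = 33 - 30 \left(61 + \left(4 + 25\right)\right) = 33 - 30 \left(61 + 29\right) = 33 - 2700 = -2667$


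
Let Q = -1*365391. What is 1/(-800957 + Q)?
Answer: -1/1166348 ≈ -8.5738e-7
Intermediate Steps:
Q = -365391
1/(-800957 + Q) = 1/(-800957 - 365391) = 1/(-1166348) = -1/1166348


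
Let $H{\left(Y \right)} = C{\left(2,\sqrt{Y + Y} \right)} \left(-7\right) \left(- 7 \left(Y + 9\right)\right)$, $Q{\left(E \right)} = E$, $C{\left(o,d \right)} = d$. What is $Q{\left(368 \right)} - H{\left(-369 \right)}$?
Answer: $368 + 52920 i \sqrt{82} \approx 368.0 + 4.7921 \cdot 10^{5} i$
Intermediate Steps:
$H{\left(Y \right)} = - 7 \sqrt{2} \sqrt{Y} \left(-63 - 7 Y\right)$ ($H{\left(Y \right)} = \sqrt{Y + Y} \left(-7\right) \left(- 7 \left(Y + 9\right)\right) = \sqrt{2 Y} \left(-7\right) \left(- 7 \left(9 + Y\right)\right) = \sqrt{2} \sqrt{Y} \left(-7\right) \left(-63 - 7 Y\right) = - 7 \sqrt{2} \sqrt{Y} \left(-63 - 7 Y\right)$)
$Q{\left(368 \right)} - H{\left(-369 \right)} = 368 - 49 \sqrt{2} \sqrt{-369} \left(9 - 369\right) = 368 - 49 \sqrt{2} \cdot 3 i \sqrt{41} \left(-360\right) = 368 - - 52920 i \sqrt{82} = 368 + 52920 i \sqrt{82}$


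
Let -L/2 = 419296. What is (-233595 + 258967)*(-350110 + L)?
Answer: -30159747144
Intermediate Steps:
L = -838592 (L = -2*419296 = -838592)
(-233595 + 258967)*(-350110 + L) = (-233595 + 258967)*(-350110 - 838592) = 25372*(-1188702) = -30159747144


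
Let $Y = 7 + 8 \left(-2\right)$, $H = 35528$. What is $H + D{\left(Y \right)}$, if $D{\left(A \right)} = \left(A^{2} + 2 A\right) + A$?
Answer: $35582$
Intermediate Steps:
$Y = -9$ ($Y = 7 - 16 = -9$)
$D{\left(A \right)} = A^{2} + 3 A$
$H + D{\left(Y \right)} = 35528 - 9 \left(3 - 9\right) = 35528 - -54 = 35528 + 54 = 35582$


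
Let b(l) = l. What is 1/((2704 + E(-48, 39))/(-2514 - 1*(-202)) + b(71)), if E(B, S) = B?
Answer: 289/20187 ≈ 0.014316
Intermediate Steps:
1/((2704 + E(-48, 39))/(-2514 - 1*(-202)) + b(71)) = 1/((2704 - 48)/(-2514 - 1*(-202)) + 71) = 1/(2656/(-2514 + 202) + 71) = 1/(2656/(-2312) + 71) = 1/(2656*(-1/2312) + 71) = 1/(-332/289 + 71) = 1/(20187/289) = 289/20187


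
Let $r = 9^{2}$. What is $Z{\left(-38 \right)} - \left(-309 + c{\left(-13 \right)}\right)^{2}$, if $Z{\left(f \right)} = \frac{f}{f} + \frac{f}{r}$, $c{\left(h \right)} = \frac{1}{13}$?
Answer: $- \frac{1306381469}{13689} \approx -95433.0$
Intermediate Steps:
$c{\left(h \right)} = \frac{1}{13}$
$r = 81$
$Z{\left(f \right)} = 1 + \frac{f}{81}$ ($Z{\left(f \right)} = \frac{f}{f} + \frac{f}{81} = 1 + f \frac{1}{81} = 1 + \frac{f}{81}$)
$Z{\left(-38 \right)} - \left(-309 + c{\left(-13 \right)}\right)^{2} = \left(1 + \frac{1}{81} \left(-38\right)\right) - \left(-309 + \frac{1}{13}\right)^{2} = \left(1 - \frac{38}{81}\right) - \left(- \frac{4016}{13}\right)^{2} = \frac{43}{81} - \frac{16128256}{169} = - \frac{1306381469}{13689}$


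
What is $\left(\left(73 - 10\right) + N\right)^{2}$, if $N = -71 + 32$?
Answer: $576$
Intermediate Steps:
$N = -39$
$\left(\left(73 - 10\right) + N\right)^{2} = \left(\left(73 - 10\right) - 39\right)^{2} = \left(63 - 39\right)^{2} = 24^{2} = 576$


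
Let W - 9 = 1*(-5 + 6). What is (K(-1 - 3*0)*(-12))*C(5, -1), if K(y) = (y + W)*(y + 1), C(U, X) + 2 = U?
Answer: 0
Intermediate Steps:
W = 10 (W = 9 + 1*(-5 + 6) = 9 + 1*1 = 9 + 1 = 10)
C(U, X) = -2 + U
K(y) = (1 + y)*(10 + y) (K(y) = (y + 10)*(y + 1) = (10 + y)*(1 + y) = (1 + y)*(10 + y))
(K(-1 - 3*0)*(-12))*C(5, -1) = ((10 + (-1 - 3*0)**2 + 11*(-1 - 3*0))*(-12))*(-2 + 5) = ((10 + (-1 + 0)**2 + 11*(-1 + 0))*(-12))*3 = ((10 + (-1)**2 + 11*(-1))*(-12))*3 = ((10 + 1 - 11)*(-12))*3 = (0*(-12))*3 = 0*3 = 0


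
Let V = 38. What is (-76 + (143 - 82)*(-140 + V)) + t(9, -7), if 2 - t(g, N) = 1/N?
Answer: -44071/7 ≈ -6295.9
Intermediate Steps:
t(g, N) = 2 - 1/N
(-76 + (143 - 82)*(-140 + V)) + t(9, -7) = (-76 + (143 - 82)*(-140 + 38)) + (2 - 1/(-7)) = (-76 + 61*(-102)) + (2 - 1*(-⅐)) = (-76 - 6222) + (2 + ⅐) = -6298 + 15/7 = -44071/7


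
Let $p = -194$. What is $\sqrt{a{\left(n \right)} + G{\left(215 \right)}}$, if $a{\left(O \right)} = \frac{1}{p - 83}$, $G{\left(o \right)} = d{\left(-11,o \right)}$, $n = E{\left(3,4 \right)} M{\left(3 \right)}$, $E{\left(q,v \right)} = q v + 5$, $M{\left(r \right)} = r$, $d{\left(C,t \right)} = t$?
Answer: $\frac{\sqrt{16496458}}{277} \approx 14.663$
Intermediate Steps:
$E{\left(q,v \right)} = 5 + q v$
$n = 51$ ($n = \left(5 + 3 \cdot 4\right) 3 = \left(5 + 12\right) 3 = 17 \cdot 3 = 51$)
$G{\left(o \right)} = o$
$a{\left(O \right)} = - \frac{1}{277}$ ($a{\left(O \right)} = \frac{1}{-194 - 83} = \frac{1}{-277} = - \frac{1}{277}$)
$\sqrt{a{\left(n \right)} + G{\left(215 \right)}} = \sqrt{- \frac{1}{277} + 215} = \sqrt{\frac{59554}{277}} = \frac{\sqrt{16496458}}{277}$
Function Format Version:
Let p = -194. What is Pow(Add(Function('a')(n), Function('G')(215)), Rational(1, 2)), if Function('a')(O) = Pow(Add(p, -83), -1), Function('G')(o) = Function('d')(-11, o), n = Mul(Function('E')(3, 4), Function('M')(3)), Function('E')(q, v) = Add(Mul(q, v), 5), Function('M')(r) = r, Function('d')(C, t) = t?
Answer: Mul(Rational(1, 277), Pow(16496458, Rational(1, 2))) ≈ 14.663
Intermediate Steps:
Function('E')(q, v) = Add(5, Mul(q, v))
n = 51 (n = Mul(Add(5, Mul(3, 4)), 3) = Mul(Add(5, 12), 3) = Mul(17, 3) = 51)
Function('G')(o) = o
Function('a')(O) = Rational(-1, 277) (Function('a')(O) = Pow(Add(-194, -83), -1) = Pow(-277, -1) = Rational(-1, 277))
Pow(Add(Function('a')(n), Function('G')(215)), Rational(1, 2)) = Pow(Add(Rational(-1, 277), 215), Rational(1, 2)) = Pow(Rational(59554, 277), Rational(1, 2)) = Mul(Rational(1, 277), Pow(16496458, Rational(1, 2)))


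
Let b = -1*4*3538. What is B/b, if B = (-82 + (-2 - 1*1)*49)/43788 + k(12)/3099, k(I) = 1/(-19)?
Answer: 4509179/12162611979552 ≈ 3.7074e-7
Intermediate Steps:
k(I) = -1/19
B = -4509179/859427076 (B = (-82 + (-2 - 1*1)*49)/43788 - 1/19/3099 = (-82 + (-2 - 1)*49)*(1/43788) - 1/19*1/3099 = (-82 - 3*49)*(1/43788) - 1/58881 = (-82 - 147)*(1/43788) - 1/58881 = -229*1/43788 - 1/58881 = -229/43788 - 1/58881 = -4509179/859427076 ≈ -0.0052467)
b = -14152 (b = -4*3538 = -14152)
B/b = -4509179/859427076/(-14152) = -4509179/859427076*(-1/14152) = 4509179/12162611979552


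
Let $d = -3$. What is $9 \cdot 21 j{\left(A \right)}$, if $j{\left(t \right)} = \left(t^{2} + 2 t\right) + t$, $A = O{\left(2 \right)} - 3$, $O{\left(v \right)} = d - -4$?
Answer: $-378$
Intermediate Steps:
$O{\left(v \right)} = 1$ ($O{\left(v \right)} = -3 - -4 = -3 + 4 = 1$)
$A = -2$ ($A = 1 - 3 = -2$)
$j{\left(t \right)} = t^{2} + 3 t$
$9 \cdot 21 j{\left(A \right)} = 9 \cdot 21 \left(- 2 \left(3 - 2\right)\right) = 189 \left(\left(-2\right) 1\right) = 189 \left(-2\right) = -378$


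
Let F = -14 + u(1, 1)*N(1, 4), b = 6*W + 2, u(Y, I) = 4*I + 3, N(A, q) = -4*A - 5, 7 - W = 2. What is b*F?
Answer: -2464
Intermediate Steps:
W = 5 (W = 7 - 1*2 = 7 - 2 = 5)
N(A, q) = -5 - 4*A
u(Y, I) = 3 + 4*I
b = 32 (b = 6*5 + 2 = 30 + 2 = 32)
F = -77 (F = -14 + (3 + 4*1)*(-5 - 4*1) = -14 + (3 + 4)*(-5 - 4) = -14 + 7*(-9) = -14 - 63 = -77)
b*F = 32*(-77) = -2464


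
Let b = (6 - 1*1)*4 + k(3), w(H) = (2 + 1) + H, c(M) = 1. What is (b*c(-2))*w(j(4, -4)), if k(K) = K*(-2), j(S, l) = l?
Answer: -14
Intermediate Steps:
k(K) = -2*K
w(H) = 3 + H
b = 14 (b = (6 - 1*1)*4 - 2*3 = (6 - 1)*4 - 6 = 5*4 - 6 = 20 - 6 = 14)
(b*c(-2))*w(j(4, -4)) = (14*1)*(3 - 4) = 14*(-1) = -14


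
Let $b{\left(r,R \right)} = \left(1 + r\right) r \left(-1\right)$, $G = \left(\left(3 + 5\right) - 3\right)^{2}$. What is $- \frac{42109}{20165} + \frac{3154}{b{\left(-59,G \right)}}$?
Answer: $- \frac{103848704}{34502315} \approx -3.0099$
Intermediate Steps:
$G = 25$ ($G = \left(8 - 3\right)^{2} = 5^{2} = 25$)
$b{\left(r,R \right)} = - r \left(1 + r\right)$ ($b{\left(r,R \right)} = r \left(1 + r\right) \left(-1\right) = - r \left(1 + r\right)$)
$- \frac{42109}{20165} + \frac{3154}{b{\left(-59,G \right)}} = - \frac{42109}{20165} + \frac{3154}{\left(-1\right) \left(-59\right) \left(1 - 59\right)} = \left(-42109\right) \frac{1}{20165} + \frac{3154}{\left(-1\right) \left(-59\right) \left(-58\right)} = - \frac{42109}{20165} + \frac{3154}{-3422} = - \frac{42109}{20165} + 3154 \left(- \frac{1}{3422}\right) = - \frac{42109}{20165} - \frac{1577}{1711} = - \frac{103848704}{34502315}$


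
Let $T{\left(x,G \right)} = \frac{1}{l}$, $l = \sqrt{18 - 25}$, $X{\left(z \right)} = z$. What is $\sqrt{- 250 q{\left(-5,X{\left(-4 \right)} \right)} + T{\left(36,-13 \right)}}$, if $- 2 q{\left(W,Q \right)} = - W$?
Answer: $\frac{\sqrt{30625 - 7 i \sqrt{7}}}{7} \approx 25.0 - 0.0075593 i$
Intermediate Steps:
$l = i \sqrt{7}$ ($l = \sqrt{-7} = i \sqrt{7} \approx 2.6458 i$)
$q{\left(W,Q \right)} = \frac{W}{2}$ ($q{\left(W,Q \right)} = - \frac{\left(-1\right) W}{2} = \frac{W}{2}$)
$T{\left(x,G \right)} = - \frac{i \sqrt{7}}{7}$ ($T{\left(x,G \right)} = \frac{1}{i \sqrt{7}} = - \frac{i \sqrt{7}}{7}$)
$\sqrt{- 250 q{\left(-5,X{\left(-4 \right)} \right)} + T{\left(36,-13 \right)}} = \sqrt{- 250 \cdot \frac{1}{2} \left(-5\right) - \frac{i \sqrt{7}}{7}} = \sqrt{\left(-250\right) \left(- \frac{5}{2}\right) - \frac{i \sqrt{7}}{7}} = \sqrt{625 - \frac{i \sqrt{7}}{7}}$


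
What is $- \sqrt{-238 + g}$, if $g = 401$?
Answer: $- \sqrt{163} \approx -12.767$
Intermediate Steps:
$- \sqrt{-238 + g} = - \sqrt{-238 + 401} = - \sqrt{163}$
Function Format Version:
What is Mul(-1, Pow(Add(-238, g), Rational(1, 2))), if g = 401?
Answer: Mul(-1, Pow(163, Rational(1, 2))) ≈ -12.767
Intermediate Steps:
Mul(-1, Pow(Add(-238, g), Rational(1, 2))) = Mul(-1, Pow(Add(-238, 401), Rational(1, 2))) = Mul(-1, Pow(163, Rational(1, 2)))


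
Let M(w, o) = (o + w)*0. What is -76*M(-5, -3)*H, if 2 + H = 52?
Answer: 0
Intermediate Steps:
H = 50 (H = -2 + 52 = 50)
M(w, o) = 0
-76*M(-5, -3)*H = -76*0*50 = -0*50 = -1*0 = 0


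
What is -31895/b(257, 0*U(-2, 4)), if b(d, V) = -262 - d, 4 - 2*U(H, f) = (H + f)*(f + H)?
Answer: 31895/519 ≈ 61.455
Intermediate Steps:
U(H, f) = 2 - (H + f)²/2 (U(H, f) = 2 - (H + f)*(f + H)/2 = 2 - (H + f)*(H + f)/2 = 2 - (H + f)²/2)
-31895/b(257, 0*U(-2, 4)) = -31895/(-262 - 1*257) = -31895/(-262 - 257) = -31895/(-519) = -31895*(-1/519) = 31895/519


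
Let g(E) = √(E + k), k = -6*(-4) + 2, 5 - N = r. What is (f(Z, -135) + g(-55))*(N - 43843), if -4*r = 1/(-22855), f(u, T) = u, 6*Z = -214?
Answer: 142940228609/91420 - 4007669961*I*√29/91420 ≈ 1.5636e+6 - 2.3607e+5*I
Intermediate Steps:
Z = -107/3 (Z = (⅙)*(-214) = -107/3 ≈ -35.667)
r = 1/91420 (r = -¼/(-22855) = -¼*(-1/22855) = 1/91420 ≈ 1.0939e-5)
N = 457099/91420 (N = 5 - 1*1/91420 = 5 - 1/91420 = 457099/91420 ≈ 5.0000)
k = 26 (k = 24 + 2 = 26)
g(E) = √(26 + E) (g(E) = √(E + 26) = √(26 + E))
(f(Z, -135) + g(-55))*(N - 43843) = (-107/3 + √(26 - 55))*(457099/91420 - 43843) = (-107/3 + √(-29))*(-4007669961/91420) = (-107/3 + I*√29)*(-4007669961/91420) = 142940228609/91420 - 4007669961*I*√29/91420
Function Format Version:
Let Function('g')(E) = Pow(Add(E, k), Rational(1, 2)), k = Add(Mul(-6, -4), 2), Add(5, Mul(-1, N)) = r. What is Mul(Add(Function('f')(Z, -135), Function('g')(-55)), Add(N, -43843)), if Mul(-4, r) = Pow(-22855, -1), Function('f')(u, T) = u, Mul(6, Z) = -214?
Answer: Add(Rational(142940228609, 91420), Mul(Rational(-4007669961, 91420), I, Pow(29, Rational(1, 2)))) ≈ Add(1.5636e+6, Mul(-2.3607e+5, I))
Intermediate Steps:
Z = Rational(-107, 3) (Z = Mul(Rational(1, 6), -214) = Rational(-107, 3) ≈ -35.667)
r = Rational(1, 91420) (r = Mul(Rational(-1, 4), Pow(-22855, -1)) = Mul(Rational(-1, 4), Rational(-1, 22855)) = Rational(1, 91420) ≈ 1.0939e-5)
N = Rational(457099, 91420) (N = Add(5, Mul(-1, Rational(1, 91420))) = Add(5, Rational(-1, 91420)) = Rational(457099, 91420) ≈ 5.0000)
k = 26 (k = Add(24, 2) = 26)
Function('g')(E) = Pow(Add(26, E), Rational(1, 2)) (Function('g')(E) = Pow(Add(E, 26), Rational(1, 2)) = Pow(Add(26, E), Rational(1, 2)))
Mul(Add(Function('f')(Z, -135), Function('g')(-55)), Add(N, -43843)) = Mul(Add(Rational(-107, 3), Pow(Add(26, -55), Rational(1, 2))), Add(Rational(457099, 91420), -43843)) = Mul(Add(Rational(-107, 3), Pow(-29, Rational(1, 2))), Rational(-4007669961, 91420)) = Mul(Add(Rational(-107, 3), Mul(I, Pow(29, Rational(1, 2)))), Rational(-4007669961, 91420)) = Add(Rational(142940228609, 91420), Mul(Rational(-4007669961, 91420), I, Pow(29, Rational(1, 2))))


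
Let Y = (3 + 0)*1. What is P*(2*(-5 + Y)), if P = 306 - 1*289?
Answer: -68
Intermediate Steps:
Y = 3 (Y = 3*1 = 3)
P = 17 (P = 306 - 289 = 17)
P*(2*(-5 + Y)) = 17*(2*(-5 + 3)) = 17*(2*(-2)) = 17*(-4) = -68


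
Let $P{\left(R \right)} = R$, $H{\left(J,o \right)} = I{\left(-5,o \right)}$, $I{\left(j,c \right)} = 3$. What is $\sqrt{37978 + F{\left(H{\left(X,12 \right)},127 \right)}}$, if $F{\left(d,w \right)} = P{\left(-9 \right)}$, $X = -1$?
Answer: $\sqrt{37969} \approx 194.86$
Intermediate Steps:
$H{\left(J,o \right)} = 3$
$F{\left(d,w \right)} = -9$
$\sqrt{37978 + F{\left(H{\left(X,12 \right)},127 \right)}} = \sqrt{37978 - 9} = \sqrt{37969}$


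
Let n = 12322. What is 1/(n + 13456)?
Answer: 1/25778 ≈ 3.8793e-5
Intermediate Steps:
1/(n + 13456) = 1/(12322 + 13456) = 1/25778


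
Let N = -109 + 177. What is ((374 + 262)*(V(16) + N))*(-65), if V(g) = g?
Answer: -3472560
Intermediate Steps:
N = 68
((374 + 262)*(V(16) + N))*(-65) = ((374 + 262)*(16 + 68))*(-65) = (636*84)*(-65) = 53424*(-65) = -3472560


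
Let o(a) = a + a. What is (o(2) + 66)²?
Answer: 4900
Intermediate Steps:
o(a) = 2*a
(o(2) + 66)² = (2*2 + 66)² = (4 + 66)² = 70² = 4900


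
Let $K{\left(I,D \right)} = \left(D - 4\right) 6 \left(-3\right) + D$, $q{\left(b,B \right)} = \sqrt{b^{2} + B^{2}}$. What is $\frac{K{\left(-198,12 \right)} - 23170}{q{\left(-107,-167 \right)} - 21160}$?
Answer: $\frac{246535160}{223853131} + \frac{11651 \sqrt{39338}}{223853131} \approx 1.1116$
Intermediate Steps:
$q{\left(b,B \right)} = \sqrt{B^{2} + b^{2}}$
$K{\left(I,D \right)} = 72 - 17 D$ ($K{\left(I,D \right)} = \left(-4 + D\right) 6 \left(-3\right) + D = \left(-24 + 6 D\right) \left(-3\right) + D = \left(72 - 18 D\right) + D = 72 - 17 D$)
$\frac{K{\left(-198,12 \right)} - 23170}{q{\left(-107,-167 \right)} - 21160} = \frac{\left(72 - 204\right) - 23170}{\sqrt{\left(-167\right)^{2} + \left(-107\right)^{2}} - 21160} = \frac{\left(72 - 204\right) - 23170}{\sqrt{27889 + 11449} - 21160} = \frac{-132 - 23170}{\sqrt{39338} - 21160} = - \frac{23302}{-21160 + \sqrt{39338}}$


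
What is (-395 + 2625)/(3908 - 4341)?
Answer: -2230/433 ≈ -5.1501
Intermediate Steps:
(-395 + 2625)/(3908 - 4341) = 2230/(-433) = 2230*(-1/433) = -2230/433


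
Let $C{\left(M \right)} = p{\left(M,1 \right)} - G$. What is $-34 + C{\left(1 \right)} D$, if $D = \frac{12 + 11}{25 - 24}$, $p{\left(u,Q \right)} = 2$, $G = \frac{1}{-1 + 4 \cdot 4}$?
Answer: $\frac{157}{15} \approx 10.467$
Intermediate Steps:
$G = \frac{1}{15}$ ($G = \frac{1}{-1 + 16} = \frac{1}{15} \approx 0.066667$)
$D = 23$ ($D = \frac{23}{1} = 23 \cdot 1 = 23$)
$C{\left(M \right)} = \frac{29}{15}$ ($C{\left(M \right)} = 2 - \frac{1}{15} = \frac{29}{15}$)
$-34 + C{\left(1 \right)} D = -34 + \frac{29}{15} \cdot 23 = -34 + \frac{667}{15} = \frac{157}{15}$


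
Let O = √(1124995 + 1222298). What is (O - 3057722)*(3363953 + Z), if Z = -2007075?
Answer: -4148955711916 + 1356878*√2347293 ≈ -4.1469e+12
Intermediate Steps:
O = √2347293 ≈ 1532.1
(O - 3057722)*(3363953 + Z) = (√2347293 - 3057722)*(3363953 - 2007075) = (-3057722 + √2347293)*1356878 = -4148955711916 + 1356878*√2347293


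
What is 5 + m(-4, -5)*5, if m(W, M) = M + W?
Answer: -40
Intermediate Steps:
5 + m(-4, -5)*5 = 5 + (-5 - 4)*5 = 5 - 9*5 = 5 - 45 = -40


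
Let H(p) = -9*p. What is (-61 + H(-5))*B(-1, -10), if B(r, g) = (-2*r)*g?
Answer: 320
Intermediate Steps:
B(r, g) = -2*g*r
(-61 + H(-5))*B(-1, -10) = (-61 - 9*(-5))*(-2*(-10)*(-1)) = (-61 + 45)*(-20) = -16*(-20) = 320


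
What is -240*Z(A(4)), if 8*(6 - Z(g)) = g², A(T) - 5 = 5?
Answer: 1560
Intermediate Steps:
A(T) = 10 (A(T) = 5 + 5 = 10)
Z(g) = 6 - g²/8
-240*Z(A(4)) = -240*(6 - ⅛*10²) = -240*(6 - ⅛*100) = -240*(6 - 25/2) = -240*(-13/2) = 1560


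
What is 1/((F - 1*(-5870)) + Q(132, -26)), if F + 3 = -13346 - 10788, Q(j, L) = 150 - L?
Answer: -1/18091 ≈ -5.5276e-5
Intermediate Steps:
F = -24137 (F = -3 + (-13346 - 10788) = -3 - 24134 = -24137)
1/((F - 1*(-5870)) + Q(132, -26)) = 1/((-24137 - 1*(-5870)) + (150 - 1*(-26))) = 1/((-24137 + 5870) + (150 + 26)) = 1/(-18267 + 176) = 1/(-18091) = -1/18091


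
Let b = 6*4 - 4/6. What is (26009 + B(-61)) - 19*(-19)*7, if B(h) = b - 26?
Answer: 85600/3 ≈ 28533.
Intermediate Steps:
b = 70/3 (b = 24 - 4*⅙ = 24 - ⅔ = 70/3 ≈ 23.333)
B(h) = -8/3 (B(h) = 70/3 - 26 = -8/3)
(26009 + B(-61)) - 19*(-19)*7 = (26009 - 8/3) - 19*(-19)*7 = 78019/3 + 361*7 = 78019/3 + 2527 = 85600/3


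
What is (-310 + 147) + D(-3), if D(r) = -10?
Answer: -173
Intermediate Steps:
(-310 + 147) + D(-3) = (-310 + 147) - 10 = -163 - 10 = -173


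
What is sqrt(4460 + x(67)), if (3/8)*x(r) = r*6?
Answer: 2*sqrt(1383) ≈ 74.377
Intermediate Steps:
x(r) = 16*r (x(r) = 8*(r*6)/3 = 8*(6*r)/3 = 16*r)
sqrt(4460 + x(67)) = sqrt(4460 + 16*67) = sqrt(4460 + 1072) = sqrt(5532) = 2*sqrt(1383)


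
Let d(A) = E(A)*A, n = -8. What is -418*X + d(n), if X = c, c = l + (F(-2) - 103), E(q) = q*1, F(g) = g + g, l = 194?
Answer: -36302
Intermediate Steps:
F(g) = 2*g
E(q) = q
c = 87 (c = 194 + (2*(-2) - 103) = 194 + (-4 - 103) = 194 - 107 = 87)
X = 87
d(A) = A² (d(A) = A*A = A²)
-418*X + d(n) = -418*87 + (-8)² = -36366 + 64 = -36302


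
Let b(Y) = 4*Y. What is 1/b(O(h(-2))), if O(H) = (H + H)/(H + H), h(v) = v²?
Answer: ¼ ≈ 0.25000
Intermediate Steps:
O(H) = 1 (O(H) = (2*H)/((2*H)) = (2*H)*(1/(2*H)) = 1)
1/b(O(h(-2))) = 1/(4*1) = 1/4 = ¼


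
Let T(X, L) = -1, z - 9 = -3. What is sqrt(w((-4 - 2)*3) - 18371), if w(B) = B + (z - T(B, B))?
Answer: I*sqrt(18382) ≈ 135.58*I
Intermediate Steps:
z = 6 (z = 9 - 3 = 6)
w(B) = 7 + B (w(B) = B + (6 - 1*(-1)) = B + (6 + 1) = B + 7 = 7 + B)
sqrt(w((-4 - 2)*3) - 18371) = sqrt((7 + (-4 - 2)*3) - 18371) = sqrt((7 - 6*3) - 18371) = sqrt((7 - 18) - 18371) = sqrt(-11 - 18371) = sqrt(-18382) = I*sqrt(18382)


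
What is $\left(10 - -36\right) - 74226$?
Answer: $-74180$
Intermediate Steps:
$\left(10 - -36\right) - 74226 = \left(10 + 36\right) - 74226 = 46 - 74226 = -74180$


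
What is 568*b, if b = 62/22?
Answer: 17608/11 ≈ 1600.7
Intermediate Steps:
b = 31/11 (b = 62*(1/22) = 31/11 ≈ 2.8182)
568*b = 568*(31/11) = 17608/11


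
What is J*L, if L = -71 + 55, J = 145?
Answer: -2320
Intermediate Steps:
L = -16
J*L = 145*(-16) = -2320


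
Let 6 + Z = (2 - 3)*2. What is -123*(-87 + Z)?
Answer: 11685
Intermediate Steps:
Z = -8 (Z = -6 + (2 - 3)*2 = -6 - 1*2 = -6 - 2 = -8)
-123*(-87 + Z) = -123*(-87 - 8) = -123*(-95) = 11685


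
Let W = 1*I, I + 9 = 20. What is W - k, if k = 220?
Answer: -209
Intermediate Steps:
I = 11 (I = -9 + 20 = 11)
W = 11 (W = 1*11 = 11)
W - k = 11 - 1*220 = 11 - 220 = -209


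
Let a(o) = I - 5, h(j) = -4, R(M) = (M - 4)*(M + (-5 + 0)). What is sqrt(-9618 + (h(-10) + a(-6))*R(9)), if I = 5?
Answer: I*sqrt(9698) ≈ 98.478*I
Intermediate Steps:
R(M) = (-5 + M)*(-4 + M) (R(M) = (-4 + M)*(M - 5) = (-4 + M)*(-5 + M) = (-5 + M)*(-4 + M))
a(o) = 0 (a(o) = 5 - 5 = 0)
sqrt(-9618 + (h(-10) + a(-6))*R(9)) = sqrt(-9618 + (-4 + 0)*(20 + 9**2 - 9*9)) = sqrt(-9618 - 4*(20 + 81 - 81)) = sqrt(-9618 - 4*20) = sqrt(-9618 - 80) = sqrt(-9698) = I*sqrt(9698)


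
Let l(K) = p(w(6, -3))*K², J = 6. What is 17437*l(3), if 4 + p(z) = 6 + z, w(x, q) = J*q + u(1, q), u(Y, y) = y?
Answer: -2981727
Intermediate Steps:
w(x, q) = 7*q (w(x, q) = 6*q + q = 7*q)
p(z) = 2 + z (p(z) = -4 + (6 + z) = 2 + z)
l(K) = -19*K² (l(K) = (2 + 7*(-3))*K² = (2 - 21)*K² = -19*K²)
17437*l(3) = 17437*(-19*3²) = 17437*(-19*9) = 17437*(-171) = -2981727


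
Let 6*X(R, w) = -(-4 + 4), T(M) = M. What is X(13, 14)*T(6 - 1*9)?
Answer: 0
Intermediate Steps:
X(R, w) = 0 (X(R, w) = (-(-4 + 4))/6 = (-1*0)/6 = (1/6)*0 = 0)
X(13, 14)*T(6 - 1*9) = 0*(6 - 1*9) = 0*(6 - 9) = 0*(-3) = 0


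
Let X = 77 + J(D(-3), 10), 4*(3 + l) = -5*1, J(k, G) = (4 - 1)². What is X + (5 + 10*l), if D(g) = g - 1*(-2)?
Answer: 97/2 ≈ 48.500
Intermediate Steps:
D(g) = 2 + g (D(g) = g + 2 = 2 + g)
J(k, G) = 9 (J(k, G) = 3² = 9)
l = -17/4 (l = -3 + (-5*1)/4 = -3 + (¼)*(-5) = -3 - 5/4 = -17/4 ≈ -4.2500)
X = 86 (X = 77 + 9 = 86)
X + (5 + 10*l) = 86 + (5 + 10*(-17/4)) = 86 + (5 - 85/2) = 86 - 75/2 = 97/2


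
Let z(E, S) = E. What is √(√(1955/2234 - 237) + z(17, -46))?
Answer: √(84842852 + 2234*I*√1178441702)/2234 ≈ 4.4674 + 1.7198*I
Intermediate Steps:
√(√(1955/2234 - 237) + z(17, -46)) = √(√(1955/2234 - 237) + 17) = √(√(-527503/2234) + 17) = √(I*√1178441702/2234 + 17) = √(17 + I*√1178441702/2234)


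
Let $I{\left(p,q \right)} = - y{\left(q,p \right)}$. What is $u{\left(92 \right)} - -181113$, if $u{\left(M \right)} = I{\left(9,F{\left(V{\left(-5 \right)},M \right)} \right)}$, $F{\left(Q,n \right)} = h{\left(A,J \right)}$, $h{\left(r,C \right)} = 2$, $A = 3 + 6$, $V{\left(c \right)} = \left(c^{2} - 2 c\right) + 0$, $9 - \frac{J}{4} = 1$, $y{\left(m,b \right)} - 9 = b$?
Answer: $181095$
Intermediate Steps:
$y{\left(m,b \right)} = 9 + b$
$J = 32$ ($J = 36 - 4 = 32$)
$V{\left(c \right)} = c^{2} - 2 c$
$A = 9$
$F{\left(Q,n \right)} = 2$
$I{\left(p,q \right)} = -9 - p$ ($I{\left(p,q \right)} = - (9 + p) = -9 - p$)
$u{\left(M \right)} = -18$ ($u{\left(M \right)} = -9 - 9 = -18$)
$u{\left(92 \right)} - -181113 = -18 - -181113 = -18 + 181113 = 181095$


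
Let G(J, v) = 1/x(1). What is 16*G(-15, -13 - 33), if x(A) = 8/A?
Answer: 2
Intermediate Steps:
G(J, v) = ⅛ (G(J, v) = 1/(8/1) = 1/(8*1) = 1/8 = ⅛)
16*G(-15, -13 - 33) = 16*(⅛) = 2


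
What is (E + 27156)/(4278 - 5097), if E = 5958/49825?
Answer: -451017886/13602225 ≈ -33.158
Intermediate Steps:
E = 5958/49825 (E = 5958*(1/49825) = 5958/49825 ≈ 0.11958)
(E + 27156)/(4278 - 5097) = (5958/49825 + 27156)/(4278 - 5097) = (1353053658/49825)/(-819) = (1353053658/49825)*(-1/819) = -451017886/13602225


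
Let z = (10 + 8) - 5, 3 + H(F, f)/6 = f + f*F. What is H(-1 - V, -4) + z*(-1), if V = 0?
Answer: -31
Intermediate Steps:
H(F, f) = -18 + 6*f + 6*F*f (H(F, f) = -18 + 6*(f + f*F) = -18 + 6*(f + F*f) = -18 + (6*f + 6*F*f) = -18 + 6*f + 6*F*f)
z = 13 (z = 18 - 5 = 13)
H(-1 - V, -4) + z*(-1) = (-18 + 6*(-4) + 6*(-1 - 1*0)*(-4)) + 13*(-1) = (-18 - 24 + 6*(-1 + 0)*(-4)) - 13 = (-18 - 24 + 6*(-1)*(-4)) - 13 = (-18 - 24 + 24) - 13 = -18 - 13 = -31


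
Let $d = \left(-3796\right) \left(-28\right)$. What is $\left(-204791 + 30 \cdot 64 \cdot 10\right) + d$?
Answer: $-79303$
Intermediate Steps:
$d = 106288$
$\left(-204791 + 30 \cdot 64 \cdot 10\right) + d = \left(-204791 + 30 \cdot 64 \cdot 10\right) + 106288 = \left(-204791 + 1920 \cdot 10\right) + 106288 = \left(-204791 + 19200\right) + 106288 = -185591 + 106288 = -79303$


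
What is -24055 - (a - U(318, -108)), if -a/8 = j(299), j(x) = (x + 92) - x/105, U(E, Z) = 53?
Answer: -2194162/105 ≈ -20897.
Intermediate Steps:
j(x) = 92 + 104*x/105 (j(x) = (92 + x) - x/105 = 92 + 104*x/105)
a = -326048/105 (a = -8*(92 + (104/105)*299) = -8*(92 + 31096/105) = -8*40756/105 = -326048/105 ≈ -3105.2)
-24055 - (a - U(318, -108)) = -24055 - (-326048/105 - 1*53) = -24055 - (-326048/105 - 53) = -24055 - 1*(-331613/105) = -24055 + 331613/105 = -2194162/105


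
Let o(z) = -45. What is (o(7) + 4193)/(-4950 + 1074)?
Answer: -61/57 ≈ -1.0702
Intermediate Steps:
(o(7) + 4193)/(-4950 + 1074) = (-45 + 4193)/(-4950 + 1074) = 4148/(-3876) = 4148*(-1/3876) = -61/57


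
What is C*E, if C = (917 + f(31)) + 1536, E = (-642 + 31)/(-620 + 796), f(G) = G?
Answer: -379431/44 ≈ -8623.4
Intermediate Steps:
E = -611/176 ≈ -3.4716
C = 2484 (C = (917 + 31) + 1536 = 948 + 1536 = 2484)
C*E = 2484*(-611/176) = -379431/44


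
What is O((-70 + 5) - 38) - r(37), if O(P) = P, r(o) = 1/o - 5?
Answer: -3627/37 ≈ -98.027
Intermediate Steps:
r(o) = -5 + 1/o
O((-70 + 5) - 38) - r(37) = ((-70 + 5) - 38) - (-5 + 1/37) = (-65 - 38) - (-5 + 1/37) = -103 - 1*(-184/37) = -103 + 184/37 = -3627/37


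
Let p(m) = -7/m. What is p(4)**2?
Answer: 49/16 ≈ 3.0625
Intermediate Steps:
p(4)**2 = (-7/4)**2 = 49/16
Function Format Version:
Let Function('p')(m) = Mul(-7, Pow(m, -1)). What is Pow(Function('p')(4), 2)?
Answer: Rational(49, 16) ≈ 3.0625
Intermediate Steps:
Pow(Function('p')(4), 2) = Pow(Mul(-7, Pow(4, -1)), 2) = Pow(Mul(-7, Rational(1, 4)), 2) = Pow(Rational(-7, 4), 2) = Rational(49, 16)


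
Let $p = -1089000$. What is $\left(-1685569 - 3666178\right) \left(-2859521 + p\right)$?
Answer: $21131485416187$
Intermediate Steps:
$\left(-1685569 - 3666178\right) \left(-2859521 + p\right) = \left(-1685569 - 3666178\right) \left(-2859521 - 1089000\right) = \left(-5351747\right) \left(-3948521\right) = 21131485416187$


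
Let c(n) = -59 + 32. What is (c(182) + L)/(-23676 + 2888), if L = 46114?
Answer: -46087/20788 ≈ -2.2170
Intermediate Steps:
c(n) = -27
(c(182) + L)/(-23676 + 2888) = (-27 + 46114)/(-23676 + 2888) = 46087/(-20788) = 46087*(-1/20788) = -46087/20788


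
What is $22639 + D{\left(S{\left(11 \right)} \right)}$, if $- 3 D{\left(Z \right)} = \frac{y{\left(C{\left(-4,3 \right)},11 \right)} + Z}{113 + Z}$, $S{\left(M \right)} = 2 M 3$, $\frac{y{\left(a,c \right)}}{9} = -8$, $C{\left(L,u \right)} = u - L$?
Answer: $\frac{4052383}{179} \approx 22639.0$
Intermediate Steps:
$y{\left(a,c \right)} = -72$ ($y{\left(a,c \right)} = 9 \left(-8\right) = -72$)
$S{\left(M \right)} = 6 M$
$D{\left(Z \right)} = - \frac{-72 + Z}{3 \left(113 + Z\right)}$ ($D{\left(Z \right)} = - \frac{\left(-72 + Z\right) \frac{1}{113 + Z}}{3} = - \frac{\frac{1}{113 + Z} \left(-72 + Z\right)}{3} = - \frac{-72 + Z}{3 \left(113 + Z\right)}$)
$22639 + D{\left(S{\left(11 \right)} \right)} = 22639 + \frac{72 - 6 \cdot 11}{3 \left(113 + 6 \cdot 11\right)} = 22639 + \frac{72 - 66}{3 \left(113 + 66\right)} = 22639 + \frac{72 - 66}{3 \cdot 179} = 22639 + \frac{1}{3} \cdot \frac{1}{179} \cdot 6 = 22639 + \frac{2}{179} = \frac{4052383}{179}$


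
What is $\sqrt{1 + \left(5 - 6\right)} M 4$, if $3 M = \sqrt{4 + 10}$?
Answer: $0$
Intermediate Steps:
$M = \frac{\sqrt{14}}{3}$ ($M = \frac{\sqrt{4 + 10}}{3} = \frac{\sqrt{14}}{3} \approx 1.2472$)
$\sqrt{1 + \left(5 - 6\right)} M 4 = \sqrt{1 + \left(5 - 6\right)} \frac{\sqrt{14}}{3} \cdot 4 = \sqrt{1 - 1} \frac{\sqrt{14}}{3} \cdot 4 = \sqrt{0} \frac{\sqrt{14}}{3} \cdot 4 = 0 \frac{\sqrt{14}}{3} \cdot 4 = 0 \cdot 4 = 0$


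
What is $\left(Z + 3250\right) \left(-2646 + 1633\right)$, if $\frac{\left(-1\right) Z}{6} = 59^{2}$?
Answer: $17865268$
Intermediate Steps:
$Z = -20886$ ($Z = - 6 \cdot 59^{2} = \left(-6\right) 3481 = -20886$)
$\left(Z + 3250\right) \left(-2646 + 1633\right) = \left(-20886 + 3250\right) \left(-2646 + 1633\right) = \left(-17636\right) \left(-1013\right) = 17865268$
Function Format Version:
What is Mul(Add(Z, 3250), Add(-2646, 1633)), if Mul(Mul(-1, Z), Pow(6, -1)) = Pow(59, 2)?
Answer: 17865268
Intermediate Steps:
Z = -20886 (Z = Mul(-6, Pow(59, 2)) = Mul(-6, 3481) = -20886)
Mul(Add(Z, 3250), Add(-2646, 1633)) = Mul(Add(-20886, 3250), Add(-2646, 1633)) = Mul(-17636, -1013) = 17865268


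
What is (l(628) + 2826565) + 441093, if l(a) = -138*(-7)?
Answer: 3268624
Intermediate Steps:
l(a) = 966
(l(628) + 2826565) + 441093 = (966 + 2826565) + 441093 = 2827531 + 441093 = 3268624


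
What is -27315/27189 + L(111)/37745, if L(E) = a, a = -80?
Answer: -22959551/22805529 ≈ -1.0068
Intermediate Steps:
L(E) = -80
-27315/27189 + L(111)/37745 = -27315/27189 - 80/37745 = -27315*1/27189 - 80*1/37745 = -3035/3021 - 16/7549 = -22959551/22805529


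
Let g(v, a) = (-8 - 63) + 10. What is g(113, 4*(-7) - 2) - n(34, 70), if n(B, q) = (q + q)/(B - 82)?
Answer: -697/12 ≈ -58.083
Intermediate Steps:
n(B, q) = 2*q/(-82 + B) (n(B, q) = (2*q)/(-82 + B) = 2*q/(-82 + B))
g(v, a) = -61 (g(v, a) = -71 + 10 = -61)
g(113, 4*(-7) - 2) - n(34, 70) = -61 - 2*70/(-82 + 34) = -61 - 2*70/(-48) = -61 - 2*70*(-1)/48 = -61 - 1*(-35/12) = -61 + 35/12 = -697/12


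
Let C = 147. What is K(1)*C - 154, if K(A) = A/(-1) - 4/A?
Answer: -889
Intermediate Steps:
K(A) = -A - 4/A (K(A) = A*(-1) - 4/A = -A - 4/A)
K(1)*C - 154 = (-1*1 - 4/1)*147 - 154 = (-1 - 4*1)*147 - 154 = (-1 - 4)*147 - 154 = -5*147 - 154 = -735 - 154 = -889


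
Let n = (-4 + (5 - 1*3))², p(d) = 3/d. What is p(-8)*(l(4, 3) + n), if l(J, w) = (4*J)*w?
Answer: -39/2 ≈ -19.500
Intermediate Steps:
l(J, w) = 4*J*w
n = 4 (n = (-4 + (5 - 3))² = (-4 + 2)² = (-2)² = 4)
p(-8)*(l(4, 3) + n) = (3/(-8))*(4*4*3 + 4) = (3*(-⅛))*(48 + 4) = -3/8*52 = -39/2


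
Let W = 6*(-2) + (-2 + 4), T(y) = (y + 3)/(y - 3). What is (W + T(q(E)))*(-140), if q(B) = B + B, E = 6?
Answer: 3500/3 ≈ 1166.7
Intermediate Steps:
q(B) = 2*B
T(y) = (3 + y)/(-3 + y)
W = -10 (W = -12 + 2 = -10)
(W + T(q(E)))*(-140) = (-10 + (3 + 2*6)/(-3 + 2*6))*(-140) = (-10 + (3 + 12)/(-3 + 12))*(-140) = (-10 + 15/9)*(-140) = (-10 + (⅑)*15)*(-140) = (-10 + 5/3)*(-140) = -25/3*(-140) = 3500/3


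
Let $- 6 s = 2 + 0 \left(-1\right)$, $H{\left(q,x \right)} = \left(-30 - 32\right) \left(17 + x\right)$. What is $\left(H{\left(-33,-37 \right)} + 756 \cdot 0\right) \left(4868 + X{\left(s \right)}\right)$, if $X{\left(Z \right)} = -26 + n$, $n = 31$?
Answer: $6042520$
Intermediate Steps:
$H{\left(q,x \right)} = -1054 - 62 x$ ($H{\left(q,x \right)} = - 62 \left(17 + x\right) = -1054 - 62 x$)
$s = - \frac{1}{3}$ ($s = - \frac{2 + 0 \left(-1\right)}{6} = - \frac{2 + 0}{6} = \left(- \frac{1}{6}\right) 2 = - \frac{1}{3} \approx -0.33333$)
$X{\left(Z \right)} = 5$ ($X{\left(Z \right)} = -26 + 31 = 5$)
$\left(H{\left(-33,-37 \right)} + 756 \cdot 0\right) \left(4868 + X{\left(s \right)}\right) = \left(\left(-1054 - -2294\right) + 756 \cdot 0\right) \left(4868 + 5\right) = \left(\left(-1054 + 2294\right) + 0\right) 4873 = \left(1240 + 0\right) 4873 = 1240 \cdot 4873 = 6042520$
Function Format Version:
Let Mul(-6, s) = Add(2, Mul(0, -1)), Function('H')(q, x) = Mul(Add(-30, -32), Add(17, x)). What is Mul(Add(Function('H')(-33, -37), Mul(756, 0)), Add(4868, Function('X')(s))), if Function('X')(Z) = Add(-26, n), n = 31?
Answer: 6042520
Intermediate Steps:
Function('H')(q, x) = Add(-1054, Mul(-62, x)) (Function('H')(q, x) = Mul(-62, Add(17, x)) = Add(-1054, Mul(-62, x)))
s = Rational(-1, 3) (s = Mul(Rational(-1, 6), Add(2, Mul(0, -1))) = Mul(Rational(-1, 6), Add(2, 0)) = Mul(Rational(-1, 6), 2) = Rational(-1, 3) ≈ -0.33333)
Function('X')(Z) = 5 (Function('X')(Z) = Add(-26, 31) = 5)
Mul(Add(Function('H')(-33, -37), Mul(756, 0)), Add(4868, Function('X')(s))) = Mul(Add(Add(-1054, Mul(-62, -37)), Mul(756, 0)), Add(4868, 5)) = Mul(Add(Add(-1054, 2294), 0), 4873) = Mul(Add(1240, 0), 4873) = Mul(1240, 4873) = 6042520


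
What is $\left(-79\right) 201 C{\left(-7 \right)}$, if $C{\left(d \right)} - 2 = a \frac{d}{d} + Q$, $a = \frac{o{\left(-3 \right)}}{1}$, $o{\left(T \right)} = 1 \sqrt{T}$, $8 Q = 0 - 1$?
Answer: $- \frac{238185}{8} - 15879 i \sqrt{3} \approx -29773.0 - 27503.0 i$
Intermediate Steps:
$Q = - \frac{1}{8}$ ($Q = \frac{0 - 1}{8} = \frac{1}{8} \left(-1\right) = - \frac{1}{8} \approx -0.125$)
$o{\left(T \right)} = \sqrt{T}$
$a = i \sqrt{3}$ ($a = \frac{\sqrt{-3}}{1} = i \sqrt{3} \cdot 1 = i \sqrt{3} \approx 1.732 i$)
$C{\left(d \right)} = \frac{15}{8} + i \sqrt{3}$ ($C{\left(d \right)} = 2 + \left(i \sqrt{3} \frac{d}{d} - \frac{1}{8}\right) = 2 - \left(\frac{1}{8} - i \sqrt{3} \cdot 1\right) = 2 - \left(\frac{1}{8} - i \sqrt{3}\right) = \frac{15}{8} + i \sqrt{3}$)
$\left(-79\right) 201 C{\left(-7 \right)} = \left(-79\right) 201 \left(\frac{15}{8} + i \sqrt{3}\right) = - 15879 \left(\frac{15}{8} + i \sqrt{3}\right) = - \frac{238185}{8} - 15879 i \sqrt{3}$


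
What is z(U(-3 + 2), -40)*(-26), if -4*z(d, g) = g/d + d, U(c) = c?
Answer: 507/2 ≈ 253.50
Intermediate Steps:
z(d, g) = -d/4 - g/(4*d) (z(d, g) = -(g/d + d)/4 = -(d + g/d)/4 = -d/4 - g/(4*d))
z(U(-3 + 2), -40)*(-26) = ((-1*(-40) - (-3 + 2)**2)/(4*(-3 + 2)))*(-26) = ((1/4)*(40 - 1*(-1)**2)/(-1))*(-26) = ((1/4)*(-1)*(40 - 1*1))*(-26) = ((1/4)*(-1)*(40 - 1))*(-26) = ((1/4)*(-1)*39)*(-26) = -39/4*(-26) = 507/2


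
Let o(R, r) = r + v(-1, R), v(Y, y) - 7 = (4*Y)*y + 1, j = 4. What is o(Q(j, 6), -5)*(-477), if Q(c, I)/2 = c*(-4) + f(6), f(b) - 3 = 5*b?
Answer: 63441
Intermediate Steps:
v(Y, y) = 8 + 4*Y*y (v(Y, y) = 7 + ((4*Y)*y + 1) = 7 + (4*Y*y + 1) = 7 + (1 + 4*Y*y) = 8 + 4*Y*y)
f(b) = 3 + 5*b
Q(c, I) = 66 - 8*c (Q(c, I) = 2*(c*(-4) + (3 + 5*6)) = 2*(-4*c + (3 + 30)) = 2*(-4*c + 33) = 2*(33 - 4*c) = 66 - 8*c)
o(R, r) = 8 + r - 4*R (o(R, r) = r + (8 + 4*(-1)*R) = r + (8 - 4*R) = 8 + r - 4*R)
o(Q(j, 6), -5)*(-477) = (8 - 5 - 4*(66 - 8*4))*(-477) = (8 - 5 - 4*(66 - 32))*(-477) = (8 - 5 - 4*34)*(-477) = (8 - 5 - 136)*(-477) = -133*(-477) = 63441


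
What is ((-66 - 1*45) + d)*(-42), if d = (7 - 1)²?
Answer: 3150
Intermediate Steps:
d = 36 (d = 6² = 36)
((-66 - 1*45) + d)*(-42) = ((-66 - 1*45) + 36)*(-42) = ((-66 - 45) + 36)*(-42) = (-111 + 36)*(-42) = -75*(-42) = 3150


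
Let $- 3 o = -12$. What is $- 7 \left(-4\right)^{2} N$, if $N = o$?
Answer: $-448$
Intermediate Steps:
$o = 4$ ($o = \left(- \frac{1}{3}\right) \left(-12\right) = 4$)
$N = 4$
$- 7 \left(-4\right)^{2} N = - 7 \left(-4\right)^{2} \cdot 4 = \left(-7\right) 16 \cdot 4 = \left(-112\right) 4 = -448$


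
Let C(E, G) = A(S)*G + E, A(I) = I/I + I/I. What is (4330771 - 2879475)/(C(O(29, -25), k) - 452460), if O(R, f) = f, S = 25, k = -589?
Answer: -10912/3411 ≈ -3.1991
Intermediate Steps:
A(I) = 2 (A(I) = 1 + 1 = 2)
C(E, G) = E + 2*G (C(E, G) = 2*G + E = E + 2*G)
(4330771 - 2879475)/(C(O(29, -25), k) - 452460) = (4330771 - 2879475)/((-25 + 2*(-589)) - 452460) = 1451296/((-25 - 1178) - 452460) = 1451296/(-1203 - 452460) = 1451296/(-453663) = 1451296*(-1/453663) = -10912/3411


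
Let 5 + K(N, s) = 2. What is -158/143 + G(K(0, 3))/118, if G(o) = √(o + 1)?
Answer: -158/143 + I*√2/118 ≈ -1.1049 + 0.011985*I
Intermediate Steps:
K(N, s) = -3 (K(N, s) = -5 + 2 = -3)
G(o) = √(1 + o)
-158/143 + G(K(0, 3))/118 = -158/143 + √(1 - 3)/118 = -158*1/143 + √(-2)*(1/118) = -158/143 + (I*√2)*(1/118) = -158/143 + I*√2/118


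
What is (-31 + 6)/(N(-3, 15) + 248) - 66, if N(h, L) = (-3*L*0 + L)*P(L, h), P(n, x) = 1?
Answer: -17383/263 ≈ -66.095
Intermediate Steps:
N(h, L) = L (N(h, L) = (-3*L*0 + L)*1 = (0 + L)*1 = L*1 = L)
(-31 + 6)/(N(-3, 15) + 248) - 66 = (-31 + 6)/(15 + 248) - 66 = -25/263 - 66 = -17383/263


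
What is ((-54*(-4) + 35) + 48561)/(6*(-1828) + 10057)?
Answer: -48812/911 ≈ -53.581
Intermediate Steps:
((-54*(-4) + 35) + 48561)/(6*(-1828) + 10057) = ((216 + 35) + 48561)/(-10968 + 10057) = (251 + 48561)/(-911) = 48812*(-1/911) = -48812/911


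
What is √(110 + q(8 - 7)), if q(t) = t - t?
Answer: √110 ≈ 10.488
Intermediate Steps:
q(t) = 0
√(110 + q(8 - 7)) = √(110 + 0) = √110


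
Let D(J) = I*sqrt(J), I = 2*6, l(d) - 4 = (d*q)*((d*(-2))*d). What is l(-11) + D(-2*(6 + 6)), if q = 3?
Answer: 7990 + 24*I*sqrt(6) ≈ 7990.0 + 58.788*I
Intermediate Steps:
l(d) = 4 - 6*d**3 (l(d) = 4 + (d*3)*((d*(-2))*d) = 4 + (3*d)*((-2*d)*d) = 4 + (3*d)*(-2*d**2) = 4 - 6*d**3)
I = 12
D(J) = 12*sqrt(J)
l(-11) + D(-2*(6 + 6)) = (4 - 6*(-11)**3) + 12*sqrt(-2*(6 + 6)) = (4 - 6*(-1331)) + 12*sqrt(-2*12) = (4 + 7986) + 12*sqrt(-24) = 7990 + 12*(2*I*sqrt(6)) = 7990 + 24*I*sqrt(6)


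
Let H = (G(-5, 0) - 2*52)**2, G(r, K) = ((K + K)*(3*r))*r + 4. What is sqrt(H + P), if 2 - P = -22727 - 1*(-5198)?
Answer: 3*sqrt(3059) ≈ 165.92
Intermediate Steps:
P = 17531 (P = 2 - (-22727 - 1*(-5198)) = 2 - (-22727 + 5198) = 2 - 1*(-17529) = 2 + 17529 = 17531)
G(r, K) = 4 + 6*K*r**2 (G(r, K) = ((2*K)*(3*r))*r + 4 = (6*K*r)*r + 4 = 6*K*r**2 + 4 = 4 + 6*K*r**2)
H = 10000 (H = ((4 + 6*0*(-5)**2) - 2*52)**2 = ((4 + 6*0*25) - 104)**2 = ((4 + 0) - 104)**2 = (4 - 104)**2 = (-100)**2 = 10000)
sqrt(H + P) = sqrt(10000 + 17531) = sqrt(27531) = 3*sqrt(3059)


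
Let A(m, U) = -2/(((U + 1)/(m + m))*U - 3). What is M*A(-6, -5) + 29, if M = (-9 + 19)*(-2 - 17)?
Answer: -367/7 ≈ -52.429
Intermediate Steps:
M = -190 (M = 10*(-19) = -190)
A(m, U) = -2/(-3 + U*(1 + U)/(2*m)) (A(m, U) = -2/(((1 + U)/((2*m)))*U - 3) = -2/(((1 + U)*(1/(2*m)))*U - 3) = -2/(((1 + U)/(2*m))*U - 3) = -2/(U*(1 + U)/(2*m) - 3) = -2/(-3 + U*(1 + U)/(2*m)))
M*A(-6, -5) + 29 = -760*(-6)/(-1*(-5) - 1*(-5)**2 + 6*(-6)) + 29 = -760*(-6)/(5 - 1*25 - 36) + 29 = -760*(-6)/(5 - 25 - 36) + 29 = -760*(-6)/(-56) + 29 = -760*(-6)*(-1)/56 + 29 = -190*3/7 + 29 = -570/7 + 29 = -367/7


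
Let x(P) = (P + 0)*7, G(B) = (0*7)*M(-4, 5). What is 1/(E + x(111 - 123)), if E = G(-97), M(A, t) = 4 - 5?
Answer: -1/84 ≈ -0.011905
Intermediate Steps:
M(A, t) = -1
G(B) = 0 (G(B) = (0*7)*(-1) = 0*(-1) = 0)
E = 0
x(P) = 7*P (x(P) = P*7 = 7*P)
1/(E + x(111 - 123)) = 1/(0 + 7*(111 - 123)) = 1/(0 + 7*(-12)) = 1/(0 - 84) = 1/(-84) = -1/84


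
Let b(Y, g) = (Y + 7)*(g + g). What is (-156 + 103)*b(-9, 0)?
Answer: 0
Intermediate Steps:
b(Y, g) = 2*g*(7 + Y) (b(Y, g) = (7 + Y)*(2*g) = 2*g*(7 + Y))
(-156 + 103)*b(-9, 0) = (-156 + 103)*(2*0*(7 - 9)) = -106*0*(-2) = -53*0 = 0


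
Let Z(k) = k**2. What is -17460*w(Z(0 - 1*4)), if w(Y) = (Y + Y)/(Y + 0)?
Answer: -34920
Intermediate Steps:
w(Y) = 2 (w(Y) = (2*Y)/Y = 2)
-17460*w(Z(0 - 1*4)) = -17460*2 = -34920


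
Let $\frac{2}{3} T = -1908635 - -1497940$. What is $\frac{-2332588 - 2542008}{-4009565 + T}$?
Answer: $\frac{9749192}{9251215} \approx 1.0538$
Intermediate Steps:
$T = - \frac{1232085}{2}$ ($T = \frac{3 \left(-1908635 - -1497940\right)}{2} = \frac{3 \left(-1908635 + 1497940\right)}{2} = \frac{3}{2} \left(-410695\right) = - \frac{1232085}{2} \approx -6.1604 \cdot 10^{5}$)
$\frac{-2332588 - 2542008}{-4009565 + T} = \frac{-2332588 - 2542008}{-4009565 - \frac{1232085}{2}} = - \frac{4874596}{- \frac{9251215}{2}} = \left(-4874596\right) \left(- \frac{2}{9251215}\right) = \frac{9749192}{9251215}$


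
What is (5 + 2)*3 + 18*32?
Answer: 597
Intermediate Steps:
(5 + 2)*3 + 18*32 = 7*3 + 576 = 21 + 576 = 597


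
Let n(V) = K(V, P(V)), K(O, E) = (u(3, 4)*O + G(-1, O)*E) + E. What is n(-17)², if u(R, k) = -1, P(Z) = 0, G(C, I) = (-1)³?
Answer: 289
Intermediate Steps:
G(C, I) = -1
K(O, E) = -O (K(O, E) = (-O - E) + E = (-E - O) + E = -O)
n(V) = -V
n(-17)² = (-1*(-17))² = 17² = 289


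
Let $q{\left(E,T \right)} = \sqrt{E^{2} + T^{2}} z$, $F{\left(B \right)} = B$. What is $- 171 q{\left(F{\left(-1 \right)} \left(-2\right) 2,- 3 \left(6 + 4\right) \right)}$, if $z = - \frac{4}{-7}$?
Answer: $- \frac{1368 \sqrt{229}}{7} \approx -2957.4$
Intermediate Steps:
$z = \frac{4}{7}$ ($z = \left(-4\right) \left(- \frac{1}{7}\right) = \frac{4}{7} \approx 0.57143$)
$q{\left(E,T \right)} = \frac{4 \sqrt{E^{2} + T^{2}}}{7}$ ($q{\left(E,T \right)} = \sqrt{E^{2} + T^{2}} \cdot \frac{4}{7} = \frac{4 \sqrt{E^{2} + T^{2}}}{7}$)
$- 171 q{\left(F{\left(-1 \right)} \left(-2\right) 2,- 3 \left(6 + 4\right) \right)} = - 171 \frac{4 \sqrt{\left(\left(-1\right) \left(-2\right) 2\right)^{2} + \left(- 3 \left(6 + 4\right)\right)^{2}}}{7} = - 171 \frac{4 \sqrt{\left(2 \cdot 2\right)^{2} + \left(\left(-3\right) 10\right)^{2}}}{7} = - 171 \frac{4 \sqrt{4^{2} + \left(-30\right)^{2}}}{7} = - 171 \frac{4 \sqrt{16 + 900}}{7} = - 171 \frac{4 \sqrt{916}}{7} = - 171 \frac{4 \cdot 2 \sqrt{229}}{7} = - 171 \frac{8 \sqrt{229}}{7} = - \frac{1368 \sqrt{229}}{7}$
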